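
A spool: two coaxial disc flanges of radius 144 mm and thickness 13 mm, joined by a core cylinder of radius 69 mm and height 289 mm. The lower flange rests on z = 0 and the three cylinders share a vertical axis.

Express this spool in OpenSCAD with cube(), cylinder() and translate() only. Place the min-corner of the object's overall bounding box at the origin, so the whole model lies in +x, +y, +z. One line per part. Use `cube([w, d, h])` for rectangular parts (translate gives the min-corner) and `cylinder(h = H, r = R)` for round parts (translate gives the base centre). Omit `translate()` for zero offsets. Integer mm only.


translate([144, 144, 0]) cylinder(h = 13, r = 144);
translate([144, 144, 13]) cylinder(h = 289, r = 69);
translate([144, 144, 302]) cylinder(h = 13, r = 144);


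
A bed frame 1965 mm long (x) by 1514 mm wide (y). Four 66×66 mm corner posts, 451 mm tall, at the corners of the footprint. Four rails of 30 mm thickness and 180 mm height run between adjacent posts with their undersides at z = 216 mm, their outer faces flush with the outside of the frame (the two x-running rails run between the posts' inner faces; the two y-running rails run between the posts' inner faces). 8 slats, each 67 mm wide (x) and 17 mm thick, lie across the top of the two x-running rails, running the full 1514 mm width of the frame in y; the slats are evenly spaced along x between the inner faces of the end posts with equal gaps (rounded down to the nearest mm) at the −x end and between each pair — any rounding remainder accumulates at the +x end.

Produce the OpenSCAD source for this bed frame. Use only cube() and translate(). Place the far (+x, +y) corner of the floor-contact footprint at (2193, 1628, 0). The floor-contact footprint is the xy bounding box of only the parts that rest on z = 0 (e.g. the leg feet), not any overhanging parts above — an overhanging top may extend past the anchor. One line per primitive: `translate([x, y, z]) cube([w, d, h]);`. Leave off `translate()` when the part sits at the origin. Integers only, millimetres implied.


// slat z = rail_z + rail_h = 216 + 180 = 396
// slat gap = ⌊(1833 − 8·67) / 9⌋ = 144
translate([228, 114, 0]) cube([66, 66, 451]);
translate([228, 1562, 0]) cube([66, 66, 451]);
translate([2127, 114, 0]) cube([66, 66, 451]);
translate([2127, 1562, 0]) cube([66, 66, 451]);
translate([294, 114, 216]) cube([1833, 30, 180]);
translate([294, 1598, 216]) cube([1833, 30, 180]);
translate([228, 180, 216]) cube([30, 1382, 180]);
translate([2163, 180, 216]) cube([30, 1382, 180]);
translate([438, 114, 396]) cube([67, 1514, 17]);
translate([649, 114, 396]) cube([67, 1514, 17]);
translate([860, 114, 396]) cube([67, 1514, 17]);
translate([1071, 114, 396]) cube([67, 1514, 17]);
translate([1282, 114, 396]) cube([67, 1514, 17]);
translate([1493, 114, 396]) cube([67, 1514, 17]);
translate([1704, 114, 396]) cube([67, 1514, 17]);
translate([1915, 114, 396]) cube([67, 1514, 17]);


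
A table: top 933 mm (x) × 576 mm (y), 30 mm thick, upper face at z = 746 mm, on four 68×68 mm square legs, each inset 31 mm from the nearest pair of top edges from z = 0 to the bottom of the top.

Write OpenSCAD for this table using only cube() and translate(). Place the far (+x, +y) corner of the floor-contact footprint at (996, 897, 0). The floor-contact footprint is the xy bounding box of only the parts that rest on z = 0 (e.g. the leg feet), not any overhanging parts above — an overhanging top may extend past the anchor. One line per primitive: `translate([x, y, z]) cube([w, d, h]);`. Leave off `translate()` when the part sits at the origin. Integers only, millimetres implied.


translate([94, 352, 716]) cube([933, 576, 30]);
translate([125, 383, 0]) cube([68, 68, 716]);
translate([928, 383, 0]) cube([68, 68, 716]);
translate([125, 829, 0]) cube([68, 68, 716]);
translate([928, 829, 0]) cube([68, 68, 716]);


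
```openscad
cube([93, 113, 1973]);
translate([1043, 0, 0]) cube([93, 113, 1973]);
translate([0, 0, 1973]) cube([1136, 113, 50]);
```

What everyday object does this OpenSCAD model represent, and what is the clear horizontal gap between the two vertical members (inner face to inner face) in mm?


A door frame. The clear opening width is 950 mm.

Two 1973 mm tall posts with a header on top — a door frame. The left jamb is 93 mm wide at x = 0; the right jamb starts at x = 1043. The clear opening is 1043 − 93 = 950 mm.


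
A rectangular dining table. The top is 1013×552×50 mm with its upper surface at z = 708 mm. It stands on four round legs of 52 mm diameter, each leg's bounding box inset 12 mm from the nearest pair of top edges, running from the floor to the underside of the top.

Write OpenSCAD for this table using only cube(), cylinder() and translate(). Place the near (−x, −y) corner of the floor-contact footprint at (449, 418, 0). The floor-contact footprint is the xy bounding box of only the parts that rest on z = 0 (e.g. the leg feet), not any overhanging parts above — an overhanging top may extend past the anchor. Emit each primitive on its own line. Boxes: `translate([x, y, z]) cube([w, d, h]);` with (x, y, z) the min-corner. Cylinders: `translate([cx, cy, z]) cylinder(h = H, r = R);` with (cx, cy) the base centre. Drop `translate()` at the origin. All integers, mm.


// leg_h = 708 - 50 = 658
translate([437, 406, 658]) cube([1013, 552, 50]);
translate([475, 444, 0]) cylinder(h = 658, r = 26);
translate([1412, 444, 0]) cylinder(h = 658, r = 26);
translate([475, 920, 0]) cylinder(h = 658, r = 26);
translate([1412, 920, 0]) cylinder(h = 658, r = 26);


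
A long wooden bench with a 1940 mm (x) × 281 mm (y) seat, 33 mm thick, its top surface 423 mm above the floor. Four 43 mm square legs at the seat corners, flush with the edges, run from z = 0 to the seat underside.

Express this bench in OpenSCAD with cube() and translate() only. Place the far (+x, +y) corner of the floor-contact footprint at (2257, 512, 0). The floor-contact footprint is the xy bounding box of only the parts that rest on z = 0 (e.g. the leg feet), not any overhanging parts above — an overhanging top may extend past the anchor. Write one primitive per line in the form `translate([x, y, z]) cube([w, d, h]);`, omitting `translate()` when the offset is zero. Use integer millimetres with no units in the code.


// leg_h = 423 − 33 = 390
translate([317, 231, 390]) cube([1940, 281, 33]);
translate([317, 231, 0]) cube([43, 43, 390]);
translate([317, 469, 0]) cube([43, 43, 390]);
translate([2214, 231, 0]) cube([43, 43, 390]);
translate([2214, 469, 0]) cube([43, 43, 390]);


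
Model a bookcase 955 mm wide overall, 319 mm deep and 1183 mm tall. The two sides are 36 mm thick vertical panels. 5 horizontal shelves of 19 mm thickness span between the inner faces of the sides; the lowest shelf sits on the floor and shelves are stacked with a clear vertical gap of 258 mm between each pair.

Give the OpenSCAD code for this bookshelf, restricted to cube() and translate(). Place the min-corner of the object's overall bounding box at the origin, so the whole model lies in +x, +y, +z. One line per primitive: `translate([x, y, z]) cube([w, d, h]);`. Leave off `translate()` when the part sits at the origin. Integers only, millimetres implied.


cube([36, 319, 1183]);
translate([919, 0, 0]) cube([36, 319, 1183]);
translate([36, 0, 0]) cube([883, 319, 19]);
translate([36, 0, 277]) cube([883, 319, 19]);
translate([36, 0, 554]) cube([883, 319, 19]);
translate([36, 0, 831]) cube([883, 319, 19]);
translate([36, 0, 1108]) cube([883, 319, 19]);


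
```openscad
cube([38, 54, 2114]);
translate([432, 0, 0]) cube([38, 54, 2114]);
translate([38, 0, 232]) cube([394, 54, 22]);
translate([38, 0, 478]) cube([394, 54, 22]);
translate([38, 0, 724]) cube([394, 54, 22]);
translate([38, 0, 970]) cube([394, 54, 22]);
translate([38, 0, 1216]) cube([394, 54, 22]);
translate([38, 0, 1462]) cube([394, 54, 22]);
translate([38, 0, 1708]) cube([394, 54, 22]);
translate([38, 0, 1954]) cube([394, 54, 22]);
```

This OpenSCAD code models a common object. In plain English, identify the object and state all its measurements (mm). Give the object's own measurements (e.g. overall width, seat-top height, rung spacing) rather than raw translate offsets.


A straight ladder. Two 38×54 mm vertical rails, 2114 mm tall, stand 470 mm apart (outside-to-outside) with their front faces coplanar on the −y side. 8 rungs, each 54 mm deep and 22 mm tall, span between the inner faces of the rails, front faces flush with the rails. The lowest rung's underside is at z = 232 mm and rungs are spaced 246 mm apart (underside to underside).


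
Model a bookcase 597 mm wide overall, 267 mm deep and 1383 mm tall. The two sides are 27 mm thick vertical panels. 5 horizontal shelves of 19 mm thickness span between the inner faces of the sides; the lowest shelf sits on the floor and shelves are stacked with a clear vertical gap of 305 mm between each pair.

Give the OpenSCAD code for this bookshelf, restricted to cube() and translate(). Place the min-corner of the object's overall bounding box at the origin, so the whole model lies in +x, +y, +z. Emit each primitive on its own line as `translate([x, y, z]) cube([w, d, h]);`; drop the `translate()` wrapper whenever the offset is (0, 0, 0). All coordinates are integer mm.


cube([27, 267, 1383]);
translate([570, 0, 0]) cube([27, 267, 1383]);
translate([27, 0, 0]) cube([543, 267, 19]);
translate([27, 0, 324]) cube([543, 267, 19]);
translate([27, 0, 648]) cube([543, 267, 19]);
translate([27, 0, 972]) cube([543, 267, 19]);
translate([27, 0, 1296]) cube([543, 267, 19]);


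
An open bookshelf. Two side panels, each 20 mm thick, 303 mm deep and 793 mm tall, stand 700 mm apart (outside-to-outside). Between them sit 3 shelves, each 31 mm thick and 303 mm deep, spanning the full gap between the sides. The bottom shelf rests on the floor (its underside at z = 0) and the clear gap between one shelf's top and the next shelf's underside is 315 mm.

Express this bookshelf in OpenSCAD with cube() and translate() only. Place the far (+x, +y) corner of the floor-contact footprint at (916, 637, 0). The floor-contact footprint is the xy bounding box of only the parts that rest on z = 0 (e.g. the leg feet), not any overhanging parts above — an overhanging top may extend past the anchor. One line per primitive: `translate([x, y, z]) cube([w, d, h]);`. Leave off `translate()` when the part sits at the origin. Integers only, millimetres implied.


translate([216, 334, 0]) cube([20, 303, 793]);
translate([896, 334, 0]) cube([20, 303, 793]);
translate([236, 334, 0]) cube([660, 303, 31]);
translate([236, 334, 346]) cube([660, 303, 31]);
translate([236, 334, 692]) cube([660, 303, 31]);


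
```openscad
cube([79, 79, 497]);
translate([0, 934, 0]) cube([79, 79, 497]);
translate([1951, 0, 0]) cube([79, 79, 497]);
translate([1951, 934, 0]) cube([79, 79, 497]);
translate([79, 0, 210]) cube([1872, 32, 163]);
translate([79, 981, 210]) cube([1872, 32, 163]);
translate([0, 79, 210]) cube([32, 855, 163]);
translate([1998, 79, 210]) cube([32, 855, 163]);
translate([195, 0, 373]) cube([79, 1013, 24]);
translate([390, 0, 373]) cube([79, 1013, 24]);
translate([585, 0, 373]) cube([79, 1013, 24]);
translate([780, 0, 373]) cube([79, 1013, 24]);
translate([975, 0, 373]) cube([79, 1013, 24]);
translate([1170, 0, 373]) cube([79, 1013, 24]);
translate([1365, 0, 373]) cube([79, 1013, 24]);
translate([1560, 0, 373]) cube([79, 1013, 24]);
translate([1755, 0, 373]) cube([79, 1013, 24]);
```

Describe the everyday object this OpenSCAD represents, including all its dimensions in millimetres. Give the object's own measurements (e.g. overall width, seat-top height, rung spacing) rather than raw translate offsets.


A bed frame 2030 mm long (x) by 1013 mm wide (y). Four 79×79 mm corner posts, 497 mm tall, at the corners of the footprint. Four rails of 32 mm thickness and 163 mm height run between adjacent posts with their undersides at z = 210 mm, their outer faces flush with the outside of the frame (the two x-running rails run between the posts' inner faces; the two y-running rails run between the posts' inner faces). 9 slats, each 79 mm wide (x) and 24 mm thick, lie across the top of the two x-running rails, running the full 1013 mm width of the frame in y; along x they sit between the end posts with a 116 mm gap after the −x posts and between neighbouring slats, leaving 117 mm before the +x posts.


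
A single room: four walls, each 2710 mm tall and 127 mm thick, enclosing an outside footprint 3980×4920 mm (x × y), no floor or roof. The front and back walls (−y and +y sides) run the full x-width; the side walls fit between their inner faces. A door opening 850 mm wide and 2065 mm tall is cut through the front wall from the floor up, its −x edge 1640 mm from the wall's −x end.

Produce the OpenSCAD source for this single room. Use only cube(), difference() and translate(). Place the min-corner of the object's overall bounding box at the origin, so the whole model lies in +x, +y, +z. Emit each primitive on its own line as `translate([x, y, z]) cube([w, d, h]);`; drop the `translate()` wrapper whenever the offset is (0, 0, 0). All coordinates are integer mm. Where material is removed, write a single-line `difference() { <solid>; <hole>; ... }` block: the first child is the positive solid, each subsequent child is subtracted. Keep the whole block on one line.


difference() { cube([3980, 127, 2710]); translate([1640, 0, 0]) cube([850, 127, 2065]); }
translate([0, 4793, 0]) cube([3980, 127, 2710]);
translate([0, 127, 0]) cube([127, 4666, 2710]);
translate([3853, 127, 0]) cube([127, 4666, 2710]);


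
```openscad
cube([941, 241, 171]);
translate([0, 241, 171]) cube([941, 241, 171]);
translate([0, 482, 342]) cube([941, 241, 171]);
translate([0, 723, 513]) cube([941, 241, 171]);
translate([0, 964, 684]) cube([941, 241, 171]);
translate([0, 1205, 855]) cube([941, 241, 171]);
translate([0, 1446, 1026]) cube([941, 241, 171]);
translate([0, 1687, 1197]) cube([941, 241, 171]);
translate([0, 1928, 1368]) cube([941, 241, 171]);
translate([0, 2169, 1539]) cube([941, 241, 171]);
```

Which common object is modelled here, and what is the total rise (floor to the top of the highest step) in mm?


A staircase. The total rise is 1710 mm.

10 identical blocks, each offset up and back from the previous — a staircase. Each step is 171 mm tall and there are 10 of them, so the total rise is 10 × 171 = 1710 mm.


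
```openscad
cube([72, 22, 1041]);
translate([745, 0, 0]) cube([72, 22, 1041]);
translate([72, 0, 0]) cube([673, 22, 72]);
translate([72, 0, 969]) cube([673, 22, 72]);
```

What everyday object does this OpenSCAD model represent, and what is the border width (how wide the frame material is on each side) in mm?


A picture frame. The border width is 72 mm.

Four thin pieces enclosing a rectangular opening — a picture frame. The two full-height stiles are 1041 mm tall; the top rail sits at z = 969 and is 72 mm tall, so the border above the opening is 1041 − 969 = 72 mm, matching the stile x-width.


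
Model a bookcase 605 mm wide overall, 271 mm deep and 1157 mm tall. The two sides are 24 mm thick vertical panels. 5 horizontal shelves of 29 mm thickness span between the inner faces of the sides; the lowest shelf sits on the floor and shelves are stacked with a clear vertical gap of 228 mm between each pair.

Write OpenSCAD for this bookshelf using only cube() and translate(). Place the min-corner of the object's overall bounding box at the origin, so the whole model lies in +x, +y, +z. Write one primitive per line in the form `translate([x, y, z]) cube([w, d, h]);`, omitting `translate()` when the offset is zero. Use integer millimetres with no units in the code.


cube([24, 271, 1157]);
translate([581, 0, 0]) cube([24, 271, 1157]);
translate([24, 0, 0]) cube([557, 271, 29]);
translate([24, 0, 257]) cube([557, 271, 29]);
translate([24, 0, 514]) cube([557, 271, 29]);
translate([24, 0, 771]) cube([557, 271, 29]);
translate([24, 0, 1028]) cube([557, 271, 29]);


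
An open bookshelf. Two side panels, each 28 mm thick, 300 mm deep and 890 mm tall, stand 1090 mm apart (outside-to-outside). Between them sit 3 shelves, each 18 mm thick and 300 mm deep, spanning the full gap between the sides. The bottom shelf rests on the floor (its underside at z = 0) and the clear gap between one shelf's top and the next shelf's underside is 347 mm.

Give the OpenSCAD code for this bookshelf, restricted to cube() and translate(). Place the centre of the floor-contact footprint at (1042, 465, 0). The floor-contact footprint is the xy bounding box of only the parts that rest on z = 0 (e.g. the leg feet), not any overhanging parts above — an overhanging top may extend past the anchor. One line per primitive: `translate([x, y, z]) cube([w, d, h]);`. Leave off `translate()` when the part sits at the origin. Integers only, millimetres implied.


translate([497, 315, 0]) cube([28, 300, 890]);
translate([1559, 315, 0]) cube([28, 300, 890]);
translate([525, 315, 0]) cube([1034, 300, 18]);
translate([525, 315, 365]) cube([1034, 300, 18]);
translate([525, 315, 730]) cube([1034, 300, 18]);


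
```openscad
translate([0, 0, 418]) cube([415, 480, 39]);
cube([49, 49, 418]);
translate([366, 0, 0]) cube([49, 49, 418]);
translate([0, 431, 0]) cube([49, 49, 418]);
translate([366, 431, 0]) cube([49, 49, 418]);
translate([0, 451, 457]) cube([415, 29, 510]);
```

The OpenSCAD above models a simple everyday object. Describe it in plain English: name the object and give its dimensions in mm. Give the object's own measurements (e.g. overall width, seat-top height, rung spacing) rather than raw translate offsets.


A chair. The seat is a 415×480×39 mm slab with its top at z = 457 mm, on four 49×49 mm corner legs (flush with the seat edges, standing on z = 0). A flat backrest 29 mm thick, 510 mm tall, spans the full seat width and rises from the seat top along its +y edge, rear face flush with the rear of the seat.


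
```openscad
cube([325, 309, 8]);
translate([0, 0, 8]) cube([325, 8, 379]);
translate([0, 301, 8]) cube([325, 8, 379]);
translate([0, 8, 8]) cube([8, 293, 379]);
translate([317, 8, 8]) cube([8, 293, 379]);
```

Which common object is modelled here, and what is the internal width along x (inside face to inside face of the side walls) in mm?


An open box. The internal width is 309 mm.

A 325×309 base slab with four walls standing on it — an open box. The base is 325 mm wide and the walls are 8 mm thick, so the internal width is 325 − 2 × 8 = 309 mm.


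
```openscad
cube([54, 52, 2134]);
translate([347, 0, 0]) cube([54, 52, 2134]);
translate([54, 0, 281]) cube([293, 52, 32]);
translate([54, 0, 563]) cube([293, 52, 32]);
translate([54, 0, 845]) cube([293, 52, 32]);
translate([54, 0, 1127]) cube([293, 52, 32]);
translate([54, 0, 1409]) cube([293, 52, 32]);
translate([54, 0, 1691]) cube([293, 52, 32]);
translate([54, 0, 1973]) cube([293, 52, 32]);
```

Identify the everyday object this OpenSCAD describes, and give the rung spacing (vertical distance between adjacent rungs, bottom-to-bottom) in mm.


A ladder. The rung spacing is 282 mm.

Two tall 54×52 posts with 7 short bars between them — a ladder. Adjacent rungs sit at z = 281 and z = 563, so the spacing is 563 − 281 = 282 mm.


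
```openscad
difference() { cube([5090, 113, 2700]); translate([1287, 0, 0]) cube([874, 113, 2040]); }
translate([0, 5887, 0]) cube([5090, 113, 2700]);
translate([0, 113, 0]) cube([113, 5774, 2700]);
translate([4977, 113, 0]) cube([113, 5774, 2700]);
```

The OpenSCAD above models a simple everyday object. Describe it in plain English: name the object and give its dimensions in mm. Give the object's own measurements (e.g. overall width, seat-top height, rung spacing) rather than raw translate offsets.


A single room: four walls, each 2700 mm tall and 113 mm thick, enclosing an outside footprint 5090×6000 mm (x × y), no floor or roof. The front and back walls (−y and +y sides) run the full x-width; the side walls fit between their inner faces. A door opening 874 mm wide and 2040 mm tall is cut through the front wall from the floor up, its −x edge 1287 mm from the wall's −x end.


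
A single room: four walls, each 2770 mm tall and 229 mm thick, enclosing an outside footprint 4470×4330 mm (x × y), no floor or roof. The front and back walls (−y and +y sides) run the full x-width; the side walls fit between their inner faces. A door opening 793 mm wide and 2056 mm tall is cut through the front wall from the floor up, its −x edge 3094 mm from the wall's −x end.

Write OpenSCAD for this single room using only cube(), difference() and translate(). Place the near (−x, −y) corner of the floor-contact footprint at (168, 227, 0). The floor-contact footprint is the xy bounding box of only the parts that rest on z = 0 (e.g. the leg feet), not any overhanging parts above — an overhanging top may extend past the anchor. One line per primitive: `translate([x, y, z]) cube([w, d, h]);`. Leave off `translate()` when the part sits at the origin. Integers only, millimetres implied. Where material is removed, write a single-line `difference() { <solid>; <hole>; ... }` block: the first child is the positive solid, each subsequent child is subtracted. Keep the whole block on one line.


difference() { translate([168, 227, 0]) cube([4470, 229, 2770]); translate([3262, 227, 0]) cube([793, 229, 2056]); }
translate([168, 4328, 0]) cube([4470, 229, 2770]);
translate([168, 456, 0]) cube([229, 3872, 2770]);
translate([4409, 456, 0]) cube([229, 3872, 2770]);


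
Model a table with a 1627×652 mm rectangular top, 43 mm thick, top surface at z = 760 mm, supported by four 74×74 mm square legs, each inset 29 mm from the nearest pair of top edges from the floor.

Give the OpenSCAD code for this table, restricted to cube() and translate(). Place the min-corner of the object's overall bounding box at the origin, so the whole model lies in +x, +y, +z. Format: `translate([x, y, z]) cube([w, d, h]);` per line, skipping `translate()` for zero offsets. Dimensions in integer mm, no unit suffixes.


translate([0, 0, 717]) cube([1627, 652, 43]);
translate([29, 29, 0]) cube([74, 74, 717]);
translate([1524, 29, 0]) cube([74, 74, 717]);
translate([29, 549, 0]) cube([74, 74, 717]);
translate([1524, 549, 0]) cube([74, 74, 717]);


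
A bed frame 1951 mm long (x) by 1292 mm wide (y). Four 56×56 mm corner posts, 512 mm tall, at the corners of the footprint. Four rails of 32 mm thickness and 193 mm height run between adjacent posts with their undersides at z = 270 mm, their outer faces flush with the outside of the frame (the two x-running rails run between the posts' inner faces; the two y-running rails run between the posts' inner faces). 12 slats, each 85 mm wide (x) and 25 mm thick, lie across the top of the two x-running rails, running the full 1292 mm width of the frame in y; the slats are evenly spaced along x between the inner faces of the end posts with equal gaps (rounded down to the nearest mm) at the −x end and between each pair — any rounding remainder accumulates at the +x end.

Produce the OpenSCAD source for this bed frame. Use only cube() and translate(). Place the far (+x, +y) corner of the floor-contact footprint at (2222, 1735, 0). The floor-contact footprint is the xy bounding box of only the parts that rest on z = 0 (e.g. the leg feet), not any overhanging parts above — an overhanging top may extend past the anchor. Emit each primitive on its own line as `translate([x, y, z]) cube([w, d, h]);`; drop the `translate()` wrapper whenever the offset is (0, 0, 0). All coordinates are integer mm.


translate([271, 443, 0]) cube([56, 56, 512]);
translate([271, 1679, 0]) cube([56, 56, 512]);
translate([2166, 443, 0]) cube([56, 56, 512]);
translate([2166, 1679, 0]) cube([56, 56, 512]);
translate([327, 443, 270]) cube([1839, 32, 193]);
translate([327, 1703, 270]) cube([1839, 32, 193]);
translate([271, 499, 270]) cube([32, 1180, 193]);
translate([2190, 499, 270]) cube([32, 1180, 193]);
translate([390, 443, 463]) cube([85, 1292, 25]);
translate([538, 443, 463]) cube([85, 1292, 25]);
translate([686, 443, 463]) cube([85, 1292, 25]);
translate([834, 443, 463]) cube([85, 1292, 25]);
translate([982, 443, 463]) cube([85, 1292, 25]);
translate([1130, 443, 463]) cube([85, 1292, 25]);
translate([1278, 443, 463]) cube([85, 1292, 25]);
translate([1426, 443, 463]) cube([85, 1292, 25]);
translate([1574, 443, 463]) cube([85, 1292, 25]);
translate([1722, 443, 463]) cube([85, 1292, 25]);
translate([1870, 443, 463]) cube([85, 1292, 25]);
translate([2018, 443, 463]) cube([85, 1292, 25]);


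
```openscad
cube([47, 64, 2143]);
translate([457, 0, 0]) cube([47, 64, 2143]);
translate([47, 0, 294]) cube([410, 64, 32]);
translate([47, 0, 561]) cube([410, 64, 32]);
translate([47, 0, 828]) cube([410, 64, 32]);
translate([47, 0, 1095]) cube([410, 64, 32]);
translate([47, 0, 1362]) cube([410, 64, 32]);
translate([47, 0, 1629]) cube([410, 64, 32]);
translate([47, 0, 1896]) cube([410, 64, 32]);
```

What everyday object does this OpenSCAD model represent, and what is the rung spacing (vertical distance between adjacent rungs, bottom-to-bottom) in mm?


A ladder. The rung spacing is 267 mm.

Two tall 47×64 posts with 7 short bars between them — a ladder. Adjacent rungs sit at z = 294 and z = 561, so the spacing is 561 − 294 = 267 mm.


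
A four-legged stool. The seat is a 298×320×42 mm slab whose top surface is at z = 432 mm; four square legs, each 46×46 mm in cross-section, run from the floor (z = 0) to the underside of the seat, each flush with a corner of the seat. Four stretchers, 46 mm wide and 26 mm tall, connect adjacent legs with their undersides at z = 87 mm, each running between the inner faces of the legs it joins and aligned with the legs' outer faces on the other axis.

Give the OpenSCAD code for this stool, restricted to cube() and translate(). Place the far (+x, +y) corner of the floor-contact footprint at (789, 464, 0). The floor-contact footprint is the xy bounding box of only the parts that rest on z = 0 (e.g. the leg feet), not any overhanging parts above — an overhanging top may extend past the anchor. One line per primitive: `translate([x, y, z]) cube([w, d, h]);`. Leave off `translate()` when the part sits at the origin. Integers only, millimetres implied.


translate([491, 144, 390]) cube([298, 320, 42]);
translate([491, 144, 0]) cube([46, 46, 390]);
translate([743, 144, 0]) cube([46, 46, 390]);
translate([491, 418, 0]) cube([46, 46, 390]);
translate([743, 418, 0]) cube([46, 46, 390]);
translate([537, 144, 87]) cube([206, 46, 26]);
translate([537, 418, 87]) cube([206, 46, 26]);
translate([491, 190, 87]) cube([46, 228, 26]);
translate([743, 190, 87]) cube([46, 228, 26]);


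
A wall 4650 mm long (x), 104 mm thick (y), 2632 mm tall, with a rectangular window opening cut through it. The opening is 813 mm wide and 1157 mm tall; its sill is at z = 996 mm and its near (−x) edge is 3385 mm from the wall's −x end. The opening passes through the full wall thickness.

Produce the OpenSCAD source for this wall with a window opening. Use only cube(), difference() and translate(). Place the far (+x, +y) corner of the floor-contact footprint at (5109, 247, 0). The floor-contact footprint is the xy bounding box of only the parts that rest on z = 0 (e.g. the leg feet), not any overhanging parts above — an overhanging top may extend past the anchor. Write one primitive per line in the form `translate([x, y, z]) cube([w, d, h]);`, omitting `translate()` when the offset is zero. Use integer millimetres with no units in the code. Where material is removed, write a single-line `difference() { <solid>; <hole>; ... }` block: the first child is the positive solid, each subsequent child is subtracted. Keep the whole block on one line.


difference() { translate([459, 143, 0]) cube([4650, 104, 2632]); translate([3844, 143, 996]) cube([813, 104, 1157]); }


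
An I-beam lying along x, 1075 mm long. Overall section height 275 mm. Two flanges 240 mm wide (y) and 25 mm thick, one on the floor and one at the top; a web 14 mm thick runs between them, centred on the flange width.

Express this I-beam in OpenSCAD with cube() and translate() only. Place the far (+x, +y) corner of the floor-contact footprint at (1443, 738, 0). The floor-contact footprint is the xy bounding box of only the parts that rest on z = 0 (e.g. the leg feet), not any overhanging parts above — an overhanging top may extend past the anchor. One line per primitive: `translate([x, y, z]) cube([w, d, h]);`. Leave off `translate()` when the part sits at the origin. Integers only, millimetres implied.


translate([368, 498, 0]) cube([1075, 240, 25]);
translate([368, 611, 25]) cube([1075, 14, 225]);
translate([368, 498, 250]) cube([1075, 240, 25]);


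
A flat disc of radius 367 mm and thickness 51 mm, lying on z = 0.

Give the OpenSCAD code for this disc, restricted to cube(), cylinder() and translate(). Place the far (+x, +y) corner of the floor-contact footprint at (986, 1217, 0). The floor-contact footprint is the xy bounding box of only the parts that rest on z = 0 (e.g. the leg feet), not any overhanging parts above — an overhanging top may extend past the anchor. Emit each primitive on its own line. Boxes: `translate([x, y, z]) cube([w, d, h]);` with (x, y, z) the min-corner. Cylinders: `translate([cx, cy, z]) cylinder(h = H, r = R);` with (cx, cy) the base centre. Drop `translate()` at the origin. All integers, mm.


translate([619, 850, 0]) cylinder(h = 51, r = 367);


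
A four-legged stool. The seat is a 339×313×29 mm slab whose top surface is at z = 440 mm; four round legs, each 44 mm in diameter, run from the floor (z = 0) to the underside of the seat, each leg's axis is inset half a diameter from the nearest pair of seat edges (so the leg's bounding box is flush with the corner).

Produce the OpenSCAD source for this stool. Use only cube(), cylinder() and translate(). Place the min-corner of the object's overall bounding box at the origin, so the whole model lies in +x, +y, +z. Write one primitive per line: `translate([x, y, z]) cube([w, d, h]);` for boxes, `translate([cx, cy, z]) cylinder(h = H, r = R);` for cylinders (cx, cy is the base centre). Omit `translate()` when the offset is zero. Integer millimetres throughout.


translate([0, 0, 411]) cube([339, 313, 29]);
translate([22, 22, 0]) cylinder(h = 411, r = 22);
translate([317, 22, 0]) cylinder(h = 411, r = 22);
translate([22, 291, 0]) cylinder(h = 411, r = 22);
translate([317, 291, 0]) cylinder(h = 411, r = 22);


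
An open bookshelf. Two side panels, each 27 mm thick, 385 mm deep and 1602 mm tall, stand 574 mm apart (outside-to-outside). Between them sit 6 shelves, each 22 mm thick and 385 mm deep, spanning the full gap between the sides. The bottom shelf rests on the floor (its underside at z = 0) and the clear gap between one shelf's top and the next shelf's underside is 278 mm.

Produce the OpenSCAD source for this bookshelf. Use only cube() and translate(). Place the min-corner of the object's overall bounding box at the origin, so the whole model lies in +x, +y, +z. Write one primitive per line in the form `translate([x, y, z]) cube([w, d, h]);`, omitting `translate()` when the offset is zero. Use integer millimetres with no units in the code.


cube([27, 385, 1602]);
translate([547, 0, 0]) cube([27, 385, 1602]);
translate([27, 0, 0]) cube([520, 385, 22]);
translate([27, 0, 300]) cube([520, 385, 22]);
translate([27, 0, 600]) cube([520, 385, 22]);
translate([27, 0, 900]) cube([520, 385, 22]);
translate([27, 0, 1200]) cube([520, 385, 22]);
translate([27, 0, 1500]) cube([520, 385, 22]);


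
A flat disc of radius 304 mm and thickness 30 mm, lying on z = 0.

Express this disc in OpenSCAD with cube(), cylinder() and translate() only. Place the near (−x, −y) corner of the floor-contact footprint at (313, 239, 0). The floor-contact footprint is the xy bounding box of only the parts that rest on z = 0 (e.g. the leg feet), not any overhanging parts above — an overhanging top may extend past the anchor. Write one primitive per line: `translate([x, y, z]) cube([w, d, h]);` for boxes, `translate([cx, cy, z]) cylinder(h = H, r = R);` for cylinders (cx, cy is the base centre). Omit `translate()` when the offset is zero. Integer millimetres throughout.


translate([617, 543, 0]) cylinder(h = 30, r = 304);


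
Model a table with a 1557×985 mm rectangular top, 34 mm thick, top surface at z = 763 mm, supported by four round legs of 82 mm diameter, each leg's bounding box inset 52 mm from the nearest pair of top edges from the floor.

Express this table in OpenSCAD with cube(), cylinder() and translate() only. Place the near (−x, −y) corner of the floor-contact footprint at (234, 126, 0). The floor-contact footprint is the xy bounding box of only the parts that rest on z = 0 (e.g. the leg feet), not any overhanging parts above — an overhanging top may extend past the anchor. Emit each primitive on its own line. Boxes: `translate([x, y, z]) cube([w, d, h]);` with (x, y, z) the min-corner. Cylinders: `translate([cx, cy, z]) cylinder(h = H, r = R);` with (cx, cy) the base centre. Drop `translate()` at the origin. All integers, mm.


// leg_h = 763 - 34 = 729
translate([182, 74, 729]) cube([1557, 985, 34]);
translate([275, 167, 0]) cylinder(h = 729, r = 41);
translate([1646, 167, 0]) cylinder(h = 729, r = 41);
translate([275, 966, 0]) cylinder(h = 729, r = 41);
translate([1646, 966, 0]) cylinder(h = 729, r = 41);


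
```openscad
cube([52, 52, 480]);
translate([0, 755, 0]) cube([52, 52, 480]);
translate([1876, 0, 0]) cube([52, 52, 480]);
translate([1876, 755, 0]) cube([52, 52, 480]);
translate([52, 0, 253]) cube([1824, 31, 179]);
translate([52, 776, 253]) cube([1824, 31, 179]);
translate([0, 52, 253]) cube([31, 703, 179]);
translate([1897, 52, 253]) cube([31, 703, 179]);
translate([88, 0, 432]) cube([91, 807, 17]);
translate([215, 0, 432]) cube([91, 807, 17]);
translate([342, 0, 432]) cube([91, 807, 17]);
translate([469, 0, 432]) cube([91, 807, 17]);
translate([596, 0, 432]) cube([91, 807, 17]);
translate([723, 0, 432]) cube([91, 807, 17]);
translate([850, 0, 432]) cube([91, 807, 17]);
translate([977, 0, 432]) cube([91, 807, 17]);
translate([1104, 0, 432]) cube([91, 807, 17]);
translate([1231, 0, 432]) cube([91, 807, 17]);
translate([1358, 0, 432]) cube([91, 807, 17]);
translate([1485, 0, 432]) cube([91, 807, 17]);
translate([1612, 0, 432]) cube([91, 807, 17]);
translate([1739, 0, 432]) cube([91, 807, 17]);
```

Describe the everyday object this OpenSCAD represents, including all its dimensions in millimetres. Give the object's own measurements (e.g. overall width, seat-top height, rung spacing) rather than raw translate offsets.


A bed frame 1928 mm long (x) by 807 mm wide (y). Four 52×52 mm corner posts, 480 mm tall, at the corners of the footprint. Four rails of 31 mm thickness and 179 mm height run between adjacent posts with their undersides at z = 253 mm, their outer faces flush with the outside of the frame (the two x-running rails run between the posts' inner faces; the two y-running rails run between the posts' inner faces). 14 slats, each 91 mm wide (x) and 17 mm thick, lie across the top of the two x-running rails, running the full 807 mm width of the frame in y; along x they sit between the end posts with a 36 mm gap after the −x posts and between neighbouring slats, leaving 46 mm before the +x posts.


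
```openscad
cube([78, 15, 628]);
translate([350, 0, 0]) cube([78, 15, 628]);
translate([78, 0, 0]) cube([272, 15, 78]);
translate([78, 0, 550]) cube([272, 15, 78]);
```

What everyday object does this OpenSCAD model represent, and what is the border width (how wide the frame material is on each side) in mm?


A picture frame. The border width is 78 mm.

Four thin pieces enclosing a rectangular opening — a picture frame. The two full-height stiles are 628 mm tall; the top rail sits at z = 550 and is 78 mm tall, so the border above the opening is 628 − 550 = 78 mm, matching the stile x-width.


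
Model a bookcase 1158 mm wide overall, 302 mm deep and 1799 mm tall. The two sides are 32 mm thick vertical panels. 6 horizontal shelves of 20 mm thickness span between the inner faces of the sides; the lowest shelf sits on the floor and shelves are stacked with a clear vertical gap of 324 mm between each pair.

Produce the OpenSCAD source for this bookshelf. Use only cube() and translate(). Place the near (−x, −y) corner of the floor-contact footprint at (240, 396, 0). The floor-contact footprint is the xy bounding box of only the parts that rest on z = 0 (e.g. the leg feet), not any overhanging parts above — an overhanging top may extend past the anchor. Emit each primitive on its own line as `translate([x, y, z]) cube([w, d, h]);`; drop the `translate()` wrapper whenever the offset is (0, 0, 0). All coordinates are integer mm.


translate([240, 396, 0]) cube([32, 302, 1799]);
translate([1366, 396, 0]) cube([32, 302, 1799]);
translate([272, 396, 0]) cube([1094, 302, 20]);
translate([272, 396, 344]) cube([1094, 302, 20]);
translate([272, 396, 688]) cube([1094, 302, 20]);
translate([272, 396, 1032]) cube([1094, 302, 20]);
translate([272, 396, 1376]) cube([1094, 302, 20]);
translate([272, 396, 1720]) cube([1094, 302, 20]);


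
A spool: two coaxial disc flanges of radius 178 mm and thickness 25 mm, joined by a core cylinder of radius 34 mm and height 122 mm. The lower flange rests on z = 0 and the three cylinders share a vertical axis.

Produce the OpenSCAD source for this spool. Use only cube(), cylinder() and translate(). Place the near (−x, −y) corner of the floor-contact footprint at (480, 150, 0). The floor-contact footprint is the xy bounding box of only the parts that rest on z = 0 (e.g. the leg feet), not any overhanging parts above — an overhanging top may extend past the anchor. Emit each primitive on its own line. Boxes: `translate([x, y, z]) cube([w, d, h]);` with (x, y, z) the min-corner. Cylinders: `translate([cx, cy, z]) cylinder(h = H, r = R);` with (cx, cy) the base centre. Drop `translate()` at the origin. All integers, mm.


translate([658, 328, 0]) cylinder(h = 25, r = 178);
translate([658, 328, 25]) cylinder(h = 122, r = 34);
translate([658, 328, 147]) cylinder(h = 25, r = 178);


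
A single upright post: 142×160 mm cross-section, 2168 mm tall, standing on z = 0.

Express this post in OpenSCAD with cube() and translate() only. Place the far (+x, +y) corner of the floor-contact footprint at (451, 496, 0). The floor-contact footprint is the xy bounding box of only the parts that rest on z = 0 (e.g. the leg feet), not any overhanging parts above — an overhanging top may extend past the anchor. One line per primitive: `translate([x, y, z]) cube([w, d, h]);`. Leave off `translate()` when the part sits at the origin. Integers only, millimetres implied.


translate([309, 336, 0]) cube([142, 160, 2168]);


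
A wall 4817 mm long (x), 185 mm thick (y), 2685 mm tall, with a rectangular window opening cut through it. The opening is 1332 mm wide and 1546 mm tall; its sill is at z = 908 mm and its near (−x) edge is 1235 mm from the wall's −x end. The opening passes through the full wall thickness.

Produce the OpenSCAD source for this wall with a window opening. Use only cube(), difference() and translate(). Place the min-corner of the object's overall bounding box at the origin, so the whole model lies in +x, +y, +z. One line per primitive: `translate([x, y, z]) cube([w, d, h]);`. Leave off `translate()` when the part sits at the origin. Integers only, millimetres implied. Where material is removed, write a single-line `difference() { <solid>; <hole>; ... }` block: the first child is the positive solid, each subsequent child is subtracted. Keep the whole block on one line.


difference() { cube([4817, 185, 2685]); translate([1235, 0, 908]) cube([1332, 185, 1546]); }


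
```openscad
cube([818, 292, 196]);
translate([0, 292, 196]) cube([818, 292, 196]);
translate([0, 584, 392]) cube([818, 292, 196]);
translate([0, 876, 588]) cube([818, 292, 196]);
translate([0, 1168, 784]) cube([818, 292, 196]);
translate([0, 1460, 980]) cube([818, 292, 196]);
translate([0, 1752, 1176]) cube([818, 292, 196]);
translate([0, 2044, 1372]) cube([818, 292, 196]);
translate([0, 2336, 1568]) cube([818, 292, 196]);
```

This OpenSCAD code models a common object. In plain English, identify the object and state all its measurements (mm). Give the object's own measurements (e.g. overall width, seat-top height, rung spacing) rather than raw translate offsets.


A straight staircase of 9 solid steps. Each step is 818 mm wide (x), 292 mm deep (y, the going) and 196 mm tall (the rise). The first step rests on the floor; each subsequent step sits one going further in +y and one rise higher in +z, directly behind and above the previous step with no overlap.
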